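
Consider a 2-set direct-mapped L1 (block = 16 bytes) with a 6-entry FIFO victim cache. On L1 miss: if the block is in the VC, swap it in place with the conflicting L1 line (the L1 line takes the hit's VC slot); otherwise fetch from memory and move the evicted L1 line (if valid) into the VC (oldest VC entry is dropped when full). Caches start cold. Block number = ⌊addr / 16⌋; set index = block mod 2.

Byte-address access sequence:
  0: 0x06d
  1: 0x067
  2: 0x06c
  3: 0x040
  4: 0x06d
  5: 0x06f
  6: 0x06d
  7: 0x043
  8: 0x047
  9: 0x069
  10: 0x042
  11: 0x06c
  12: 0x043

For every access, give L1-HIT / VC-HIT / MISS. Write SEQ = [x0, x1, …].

0: 0x6d (blk 6, set 0) → MISS  vc=[]
1: 0x67 (blk 6, set 0) → L1-HIT  vc=[]
2: 0x6c (blk 6, set 0) → L1-HIT  vc=[]
3: 0x40 (blk 4, set 0) → MISS  vc=[6]
4: 0x6d (blk 6, set 0) → VC-HIT  vc=[4]
5: 0x6f (blk 6, set 0) → L1-HIT  vc=[4]
6: 0x6d (blk 6, set 0) → L1-HIT  vc=[4]
7: 0x43 (blk 4, set 0) → VC-HIT  vc=[6]
8: 0x47 (blk 4, set 0) → L1-HIT  vc=[6]
9: 0x69 (blk 6, set 0) → VC-HIT  vc=[4]
10: 0x42 (blk 4, set 0) → VC-HIT  vc=[6]
11: 0x6c (blk 6, set 0) → VC-HIT  vc=[4]
12: 0x43 (blk 4, set 0) → VC-HIT  vc=[6]

SEQ = [MISS, L1-HIT, L1-HIT, MISS, VC-HIT, L1-HIT, L1-HIT, VC-HIT, L1-HIT, VC-HIT, VC-HIT, VC-HIT, VC-HIT]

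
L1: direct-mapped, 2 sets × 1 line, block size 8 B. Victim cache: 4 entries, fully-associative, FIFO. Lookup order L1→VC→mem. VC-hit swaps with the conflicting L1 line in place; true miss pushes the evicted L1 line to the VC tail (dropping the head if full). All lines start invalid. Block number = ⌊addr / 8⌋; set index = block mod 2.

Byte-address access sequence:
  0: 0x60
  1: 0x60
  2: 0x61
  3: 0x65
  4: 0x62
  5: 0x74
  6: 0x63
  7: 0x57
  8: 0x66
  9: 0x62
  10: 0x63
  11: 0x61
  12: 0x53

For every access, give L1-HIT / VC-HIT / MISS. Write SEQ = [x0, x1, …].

SEQ = [MISS, L1-HIT, L1-HIT, L1-HIT, L1-HIT, MISS, VC-HIT, MISS, VC-HIT, L1-HIT, L1-HIT, L1-HIT, VC-HIT]

#0 0x60→b12/s0 MISS; vc=[]
#1 0x60→b12/s0 L1-HIT; vc=[]
#2 0x61→b12/s0 L1-HIT; vc=[]
#3 0x65→b12/s0 L1-HIT; vc=[]
#4 0x62→b12/s0 L1-HIT; vc=[]
#5 0x74→b14/s0 MISS; vc=[12]
#6 0x63→b12/s0 VC-HIT; vc=[14]
#7 0x57→b10/s0 MISS; vc=[14,12]
#8 0x66→b12/s0 VC-HIT; vc=[14,10]
#9 0x62→b12/s0 L1-HIT; vc=[14,10]
#10 0x63→b12/s0 L1-HIT; vc=[14,10]
#11 0x61→b12/s0 L1-HIT; vc=[14,10]
#12 0x53→b10/s0 VC-HIT; vc=[14,12]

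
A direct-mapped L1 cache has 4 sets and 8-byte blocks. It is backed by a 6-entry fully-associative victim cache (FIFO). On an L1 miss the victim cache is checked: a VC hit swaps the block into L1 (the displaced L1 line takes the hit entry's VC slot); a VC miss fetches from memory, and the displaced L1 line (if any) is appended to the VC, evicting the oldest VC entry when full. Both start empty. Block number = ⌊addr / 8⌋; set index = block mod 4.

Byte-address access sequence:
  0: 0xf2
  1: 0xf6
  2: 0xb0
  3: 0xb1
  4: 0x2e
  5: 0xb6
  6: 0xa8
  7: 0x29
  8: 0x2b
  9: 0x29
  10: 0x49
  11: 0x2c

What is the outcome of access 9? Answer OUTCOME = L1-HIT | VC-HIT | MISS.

  [0] addr=0xf2 blk=30 s=2: MISS | VC []
  [1] addr=0xf6 blk=30 s=2: L1-HIT | VC []
  [2] addr=0xb0 blk=22 s=2: MISS | VC [30]
  [3] addr=0xb1 blk=22 s=2: L1-HIT | VC [30]
  [4] addr=0x2e blk=5 s=1: MISS | VC [30]
  [5] addr=0xb6 blk=22 s=2: L1-HIT | VC [30]
  [6] addr=0xa8 blk=21 s=1: MISS | VC [30, 5]
  [7] addr=0x29 blk=5 s=1: VC-HIT | VC [30, 21]
  [8] addr=0x2b blk=5 s=1: L1-HIT | VC [30, 21]
  [9] addr=0x29 blk=5 s=1: L1-HIT | VC [30, 21]
  [10] addr=0x49 blk=9 s=1: MISS | VC [30, 21, 5]
  [11] addr=0x2c blk=5 s=1: VC-HIT | VC [30, 21, 9]

OUTCOME = L1-HIT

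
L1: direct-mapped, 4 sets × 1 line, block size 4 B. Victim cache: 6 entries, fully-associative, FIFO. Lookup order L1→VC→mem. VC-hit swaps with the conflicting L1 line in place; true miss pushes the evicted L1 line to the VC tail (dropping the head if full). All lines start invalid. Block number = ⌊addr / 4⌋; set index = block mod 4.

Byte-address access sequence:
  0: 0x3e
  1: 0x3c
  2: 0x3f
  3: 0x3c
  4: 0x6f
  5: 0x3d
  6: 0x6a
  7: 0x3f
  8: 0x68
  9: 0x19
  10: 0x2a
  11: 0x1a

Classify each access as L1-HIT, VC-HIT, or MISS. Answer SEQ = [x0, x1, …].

#0 0x3e→b15/s3 MISS; vc=[]
#1 0x3c→b15/s3 L1-HIT; vc=[]
#2 0x3f→b15/s3 L1-HIT; vc=[]
#3 0x3c→b15/s3 L1-HIT; vc=[]
#4 0x6f→b27/s3 MISS; vc=[15]
#5 0x3d→b15/s3 VC-HIT; vc=[27]
#6 0x6a→b26/s2 MISS; vc=[27]
#7 0x3f→b15/s3 L1-HIT; vc=[27]
#8 0x68→b26/s2 L1-HIT; vc=[27]
#9 0x19→b6/s2 MISS; vc=[27,26]
#10 0x2a→b10/s2 MISS; vc=[27,26,6]
#11 0x1a→b6/s2 VC-HIT; vc=[27,26,10]

SEQ = [MISS, L1-HIT, L1-HIT, L1-HIT, MISS, VC-HIT, MISS, L1-HIT, L1-HIT, MISS, MISS, VC-HIT]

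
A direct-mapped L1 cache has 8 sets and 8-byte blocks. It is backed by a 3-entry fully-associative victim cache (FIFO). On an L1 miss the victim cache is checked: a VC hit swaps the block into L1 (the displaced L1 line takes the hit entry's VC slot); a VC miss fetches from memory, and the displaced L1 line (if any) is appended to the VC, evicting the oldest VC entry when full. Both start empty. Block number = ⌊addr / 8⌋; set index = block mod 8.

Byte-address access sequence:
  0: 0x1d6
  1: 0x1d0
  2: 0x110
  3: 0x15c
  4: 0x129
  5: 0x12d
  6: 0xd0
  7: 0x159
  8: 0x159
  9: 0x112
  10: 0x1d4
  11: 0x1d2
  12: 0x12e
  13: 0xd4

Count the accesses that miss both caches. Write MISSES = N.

0: 0x1d6 (blk 58, set 2) → MISS  vc=[]
1: 0x1d0 (blk 58, set 2) → L1-HIT  vc=[]
2: 0x110 (blk 34, set 2) → MISS  vc=[58]
3: 0x15c (blk 43, set 3) → MISS  vc=[58]
4: 0x129 (blk 37, set 5) → MISS  vc=[58]
5: 0x12d (blk 37, set 5) → L1-HIT  vc=[58]
6: 0xd0 (blk 26, set 2) → MISS  vc=[58, 34]
7: 0x159 (blk 43, set 3) → L1-HIT  vc=[58, 34]
8: 0x159 (blk 43, set 3) → L1-HIT  vc=[58, 34]
9: 0x112 (blk 34, set 2) → VC-HIT  vc=[58, 26]
10: 0x1d4 (blk 58, set 2) → VC-HIT  vc=[34, 26]
11: 0x1d2 (blk 58, set 2) → L1-HIT  vc=[34, 26]
12: 0x12e (blk 37, set 5) → L1-HIT  vc=[34, 26]
13: 0xd4 (blk 26, set 2) → VC-HIT  vc=[34, 58]

MISSES = 5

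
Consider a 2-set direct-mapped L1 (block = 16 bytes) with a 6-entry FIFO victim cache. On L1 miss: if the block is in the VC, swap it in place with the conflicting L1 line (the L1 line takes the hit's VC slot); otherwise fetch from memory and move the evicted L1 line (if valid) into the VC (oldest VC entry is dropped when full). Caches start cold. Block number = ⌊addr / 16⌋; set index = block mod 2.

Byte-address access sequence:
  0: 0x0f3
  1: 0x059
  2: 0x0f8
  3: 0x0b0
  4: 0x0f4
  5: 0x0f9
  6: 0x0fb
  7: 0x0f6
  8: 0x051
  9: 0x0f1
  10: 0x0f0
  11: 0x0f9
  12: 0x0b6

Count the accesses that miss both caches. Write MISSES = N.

MISSES = 3

0: 0xf3 (blk 15, set 1) → MISS  vc=[]
1: 0x59 (blk 5, set 1) → MISS  vc=[15]
2: 0xf8 (blk 15, set 1) → VC-HIT  vc=[5]
3: 0xb0 (blk 11, set 1) → MISS  vc=[5, 15]
4: 0xf4 (blk 15, set 1) → VC-HIT  vc=[5, 11]
5: 0xf9 (blk 15, set 1) → L1-HIT  vc=[5, 11]
6: 0xfb (blk 15, set 1) → L1-HIT  vc=[5, 11]
7: 0xf6 (blk 15, set 1) → L1-HIT  vc=[5, 11]
8: 0x51 (blk 5, set 1) → VC-HIT  vc=[15, 11]
9: 0xf1 (blk 15, set 1) → VC-HIT  vc=[5, 11]
10: 0xf0 (blk 15, set 1) → L1-HIT  vc=[5, 11]
11: 0xf9 (blk 15, set 1) → L1-HIT  vc=[5, 11]
12: 0xb6 (blk 11, set 1) → VC-HIT  vc=[5, 15]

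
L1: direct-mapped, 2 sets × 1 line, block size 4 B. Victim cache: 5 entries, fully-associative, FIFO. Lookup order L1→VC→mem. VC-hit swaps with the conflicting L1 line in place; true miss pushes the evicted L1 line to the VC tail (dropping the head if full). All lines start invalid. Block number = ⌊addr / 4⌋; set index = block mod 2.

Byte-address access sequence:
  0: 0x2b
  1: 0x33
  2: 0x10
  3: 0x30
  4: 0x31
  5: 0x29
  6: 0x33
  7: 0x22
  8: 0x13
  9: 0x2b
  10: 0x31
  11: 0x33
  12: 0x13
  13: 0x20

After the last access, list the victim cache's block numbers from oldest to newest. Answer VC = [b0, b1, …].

0: 0x2b (blk 10, set 0) → MISS  vc=[]
1: 0x33 (blk 12, set 0) → MISS  vc=[10]
2: 0x10 (blk 4, set 0) → MISS  vc=[10, 12]
3: 0x30 (blk 12, set 0) → VC-HIT  vc=[10, 4]
4: 0x31 (blk 12, set 0) → L1-HIT  vc=[10, 4]
5: 0x29 (blk 10, set 0) → VC-HIT  vc=[12, 4]
6: 0x33 (blk 12, set 0) → VC-HIT  vc=[10, 4]
7: 0x22 (blk 8, set 0) → MISS  vc=[10, 4, 12]
8: 0x13 (blk 4, set 0) → VC-HIT  vc=[10, 8, 12]
9: 0x2b (blk 10, set 0) → VC-HIT  vc=[4, 8, 12]
10: 0x31 (blk 12, set 0) → VC-HIT  vc=[4, 8, 10]
11: 0x33 (blk 12, set 0) → L1-HIT  vc=[4, 8, 10]
12: 0x13 (blk 4, set 0) → VC-HIT  vc=[12, 8, 10]
13: 0x20 (blk 8, set 0) → VC-HIT  vc=[12, 4, 10]

VC = [12, 4, 10]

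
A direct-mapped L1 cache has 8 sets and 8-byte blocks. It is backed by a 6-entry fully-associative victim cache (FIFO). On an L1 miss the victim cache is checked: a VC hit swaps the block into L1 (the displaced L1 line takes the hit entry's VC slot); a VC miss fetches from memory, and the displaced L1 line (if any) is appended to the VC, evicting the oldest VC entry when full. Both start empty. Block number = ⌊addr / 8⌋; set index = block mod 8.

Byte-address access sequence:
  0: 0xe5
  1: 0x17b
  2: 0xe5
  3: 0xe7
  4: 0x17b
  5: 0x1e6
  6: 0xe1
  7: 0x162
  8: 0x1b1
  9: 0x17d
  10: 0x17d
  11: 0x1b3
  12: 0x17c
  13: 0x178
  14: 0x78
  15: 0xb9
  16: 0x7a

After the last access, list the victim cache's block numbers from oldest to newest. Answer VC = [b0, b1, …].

VC = [60, 28, 47, 23]

#0 0xe5→b28/s4 MISS; vc=[]
#1 0x17b→b47/s7 MISS; vc=[]
#2 0xe5→b28/s4 L1-HIT; vc=[]
#3 0xe7→b28/s4 L1-HIT; vc=[]
#4 0x17b→b47/s7 L1-HIT; vc=[]
#5 0x1e6→b60/s4 MISS; vc=[28]
#6 0xe1→b28/s4 VC-HIT; vc=[60]
#7 0x162→b44/s4 MISS; vc=[60,28]
#8 0x1b1→b54/s6 MISS; vc=[60,28]
#9 0x17d→b47/s7 L1-HIT; vc=[60,28]
#10 0x17d→b47/s7 L1-HIT; vc=[60,28]
#11 0x1b3→b54/s6 L1-HIT; vc=[60,28]
#12 0x17c→b47/s7 L1-HIT; vc=[60,28]
#13 0x178→b47/s7 L1-HIT; vc=[60,28]
#14 0x78→b15/s7 MISS; vc=[60,28,47]
#15 0xb9→b23/s7 MISS; vc=[60,28,47,15]
#16 0x7a→b15/s7 VC-HIT; vc=[60,28,47,23]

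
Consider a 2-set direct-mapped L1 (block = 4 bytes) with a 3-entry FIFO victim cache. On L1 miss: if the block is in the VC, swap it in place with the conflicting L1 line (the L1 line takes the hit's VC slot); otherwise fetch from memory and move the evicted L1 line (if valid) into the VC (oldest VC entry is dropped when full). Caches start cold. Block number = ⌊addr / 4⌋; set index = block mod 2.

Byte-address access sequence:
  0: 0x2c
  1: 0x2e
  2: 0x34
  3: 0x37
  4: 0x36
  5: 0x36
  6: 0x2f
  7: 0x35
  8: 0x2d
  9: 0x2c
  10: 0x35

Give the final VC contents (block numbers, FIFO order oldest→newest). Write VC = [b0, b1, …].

  [0] addr=0x2c blk=11 s=1: MISS | VC []
  [1] addr=0x2e blk=11 s=1: L1-HIT | VC []
  [2] addr=0x34 blk=13 s=1: MISS | VC [11]
  [3] addr=0x37 blk=13 s=1: L1-HIT | VC [11]
  [4] addr=0x36 blk=13 s=1: L1-HIT | VC [11]
  [5] addr=0x36 blk=13 s=1: L1-HIT | VC [11]
  [6] addr=0x2f blk=11 s=1: VC-HIT | VC [13]
  [7] addr=0x35 blk=13 s=1: VC-HIT | VC [11]
  [8] addr=0x2d blk=11 s=1: VC-HIT | VC [13]
  [9] addr=0x2c blk=11 s=1: L1-HIT | VC [13]
  [10] addr=0x35 blk=13 s=1: VC-HIT | VC [11]

VC = [11]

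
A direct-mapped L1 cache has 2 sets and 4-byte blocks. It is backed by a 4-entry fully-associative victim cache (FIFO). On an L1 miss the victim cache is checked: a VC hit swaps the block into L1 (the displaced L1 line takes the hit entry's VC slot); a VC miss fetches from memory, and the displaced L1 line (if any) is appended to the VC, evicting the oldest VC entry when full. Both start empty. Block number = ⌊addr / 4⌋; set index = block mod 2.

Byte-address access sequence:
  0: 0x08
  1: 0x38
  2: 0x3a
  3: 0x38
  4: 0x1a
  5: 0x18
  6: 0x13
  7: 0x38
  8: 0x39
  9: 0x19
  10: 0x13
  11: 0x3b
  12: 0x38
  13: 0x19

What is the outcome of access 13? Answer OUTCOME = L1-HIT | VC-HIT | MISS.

OUTCOME = VC-HIT

0: 0x8 (blk 2, set 0) → MISS  vc=[]
1: 0x38 (blk 14, set 0) → MISS  vc=[2]
2: 0x3a (blk 14, set 0) → L1-HIT  vc=[2]
3: 0x38 (blk 14, set 0) → L1-HIT  vc=[2]
4: 0x1a (blk 6, set 0) → MISS  vc=[2, 14]
5: 0x18 (blk 6, set 0) → L1-HIT  vc=[2, 14]
6: 0x13 (blk 4, set 0) → MISS  vc=[2, 14, 6]
7: 0x38 (blk 14, set 0) → VC-HIT  vc=[2, 4, 6]
8: 0x39 (blk 14, set 0) → L1-HIT  vc=[2, 4, 6]
9: 0x19 (blk 6, set 0) → VC-HIT  vc=[2, 4, 14]
10: 0x13 (blk 4, set 0) → VC-HIT  vc=[2, 6, 14]
11: 0x3b (blk 14, set 0) → VC-HIT  vc=[2, 6, 4]
12: 0x38 (blk 14, set 0) → L1-HIT  vc=[2, 6, 4]
13: 0x19 (blk 6, set 0) → VC-HIT  vc=[2, 14, 4]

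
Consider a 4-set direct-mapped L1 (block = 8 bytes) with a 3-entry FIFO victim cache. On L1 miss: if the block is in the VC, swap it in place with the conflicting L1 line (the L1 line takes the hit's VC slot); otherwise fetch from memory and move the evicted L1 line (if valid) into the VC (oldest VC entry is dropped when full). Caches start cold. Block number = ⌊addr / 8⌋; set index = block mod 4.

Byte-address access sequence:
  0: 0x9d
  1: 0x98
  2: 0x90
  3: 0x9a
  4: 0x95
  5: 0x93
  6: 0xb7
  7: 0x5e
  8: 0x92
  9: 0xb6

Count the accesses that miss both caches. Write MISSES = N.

MISSES = 4

0: 0x9d (blk 19, set 3) → MISS  vc=[]
1: 0x98 (blk 19, set 3) → L1-HIT  vc=[]
2: 0x90 (blk 18, set 2) → MISS  vc=[]
3: 0x9a (blk 19, set 3) → L1-HIT  vc=[]
4: 0x95 (blk 18, set 2) → L1-HIT  vc=[]
5: 0x93 (blk 18, set 2) → L1-HIT  vc=[]
6: 0xb7 (blk 22, set 2) → MISS  vc=[18]
7: 0x5e (blk 11, set 3) → MISS  vc=[18, 19]
8: 0x92 (blk 18, set 2) → VC-HIT  vc=[22, 19]
9: 0xb6 (blk 22, set 2) → VC-HIT  vc=[18, 19]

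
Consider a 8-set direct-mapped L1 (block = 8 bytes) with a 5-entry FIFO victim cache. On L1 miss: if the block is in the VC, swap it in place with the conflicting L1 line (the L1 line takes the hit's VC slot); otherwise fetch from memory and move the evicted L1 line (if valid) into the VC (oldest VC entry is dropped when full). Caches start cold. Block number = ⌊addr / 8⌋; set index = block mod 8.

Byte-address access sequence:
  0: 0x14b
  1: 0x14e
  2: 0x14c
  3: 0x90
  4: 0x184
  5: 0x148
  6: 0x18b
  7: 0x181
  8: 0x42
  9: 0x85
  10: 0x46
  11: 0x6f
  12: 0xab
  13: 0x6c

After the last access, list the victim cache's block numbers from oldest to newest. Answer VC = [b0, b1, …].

VC = [41, 48, 16, 21]

#0 0x14b→b41/s1 MISS; vc=[]
#1 0x14e→b41/s1 L1-HIT; vc=[]
#2 0x14c→b41/s1 L1-HIT; vc=[]
#3 0x90→b18/s2 MISS; vc=[]
#4 0x184→b48/s0 MISS; vc=[]
#5 0x148→b41/s1 L1-HIT; vc=[]
#6 0x18b→b49/s1 MISS; vc=[41]
#7 0x181→b48/s0 L1-HIT; vc=[41]
#8 0x42→b8/s0 MISS; vc=[41,48]
#9 0x85→b16/s0 MISS; vc=[41,48,8]
#10 0x46→b8/s0 VC-HIT; vc=[41,48,16]
#11 0x6f→b13/s5 MISS; vc=[41,48,16]
#12 0xab→b21/s5 MISS; vc=[41,48,16,13]
#13 0x6c→b13/s5 VC-HIT; vc=[41,48,16,21]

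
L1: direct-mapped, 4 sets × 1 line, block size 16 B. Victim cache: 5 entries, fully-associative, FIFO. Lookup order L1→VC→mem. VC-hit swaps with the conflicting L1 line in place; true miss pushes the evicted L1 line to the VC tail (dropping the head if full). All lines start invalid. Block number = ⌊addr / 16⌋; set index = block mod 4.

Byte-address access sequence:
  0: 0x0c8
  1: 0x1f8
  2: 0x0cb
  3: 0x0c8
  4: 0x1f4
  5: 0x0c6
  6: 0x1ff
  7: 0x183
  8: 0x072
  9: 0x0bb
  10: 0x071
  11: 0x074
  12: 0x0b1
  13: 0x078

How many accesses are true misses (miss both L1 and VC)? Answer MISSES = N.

0: 0xc8 (blk 12, set 0) → MISS  vc=[]
1: 0x1f8 (blk 31, set 3) → MISS  vc=[]
2: 0xcb (blk 12, set 0) → L1-HIT  vc=[]
3: 0xc8 (blk 12, set 0) → L1-HIT  vc=[]
4: 0x1f4 (blk 31, set 3) → L1-HIT  vc=[]
5: 0xc6 (blk 12, set 0) → L1-HIT  vc=[]
6: 0x1ff (blk 31, set 3) → L1-HIT  vc=[]
7: 0x183 (blk 24, set 0) → MISS  vc=[12]
8: 0x72 (blk 7, set 3) → MISS  vc=[12, 31]
9: 0xbb (blk 11, set 3) → MISS  vc=[12, 31, 7]
10: 0x71 (blk 7, set 3) → VC-HIT  vc=[12, 31, 11]
11: 0x74 (blk 7, set 3) → L1-HIT  vc=[12, 31, 11]
12: 0xb1 (blk 11, set 3) → VC-HIT  vc=[12, 31, 7]
13: 0x78 (blk 7, set 3) → VC-HIT  vc=[12, 31, 11]

MISSES = 5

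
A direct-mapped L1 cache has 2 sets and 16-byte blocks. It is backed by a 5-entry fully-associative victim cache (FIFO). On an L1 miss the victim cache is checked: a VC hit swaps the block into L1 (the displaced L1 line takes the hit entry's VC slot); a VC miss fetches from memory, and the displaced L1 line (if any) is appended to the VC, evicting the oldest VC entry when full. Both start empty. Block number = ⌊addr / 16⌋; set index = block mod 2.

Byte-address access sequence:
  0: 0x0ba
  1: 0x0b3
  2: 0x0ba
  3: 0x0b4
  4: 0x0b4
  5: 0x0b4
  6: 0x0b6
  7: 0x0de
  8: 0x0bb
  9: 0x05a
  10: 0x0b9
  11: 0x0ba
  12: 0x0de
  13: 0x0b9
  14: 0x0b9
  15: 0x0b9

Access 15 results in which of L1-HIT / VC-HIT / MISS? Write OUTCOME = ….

  [0] addr=0xba blk=11 s=1: MISS | VC []
  [1] addr=0xb3 blk=11 s=1: L1-HIT | VC []
  [2] addr=0xba blk=11 s=1: L1-HIT | VC []
  [3] addr=0xb4 blk=11 s=1: L1-HIT | VC []
  [4] addr=0xb4 blk=11 s=1: L1-HIT | VC []
  [5] addr=0xb4 blk=11 s=1: L1-HIT | VC []
  [6] addr=0xb6 blk=11 s=1: L1-HIT | VC []
  [7] addr=0xde blk=13 s=1: MISS | VC [11]
  [8] addr=0xbb blk=11 s=1: VC-HIT | VC [13]
  [9] addr=0x5a blk=5 s=1: MISS | VC [13, 11]
  [10] addr=0xb9 blk=11 s=1: VC-HIT | VC [13, 5]
  [11] addr=0xba blk=11 s=1: L1-HIT | VC [13, 5]
  [12] addr=0xde blk=13 s=1: VC-HIT | VC [11, 5]
  [13] addr=0xb9 blk=11 s=1: VC-HIT | VC [13, 5]
  [14] addr=0xb9 blk=11 s=1: L1-HIT | VC [13, 5]
  [15] addr=0xb9 blk=11 s=1: L1-HIT | VC [13, 5]

OUTCOME = L1-HIT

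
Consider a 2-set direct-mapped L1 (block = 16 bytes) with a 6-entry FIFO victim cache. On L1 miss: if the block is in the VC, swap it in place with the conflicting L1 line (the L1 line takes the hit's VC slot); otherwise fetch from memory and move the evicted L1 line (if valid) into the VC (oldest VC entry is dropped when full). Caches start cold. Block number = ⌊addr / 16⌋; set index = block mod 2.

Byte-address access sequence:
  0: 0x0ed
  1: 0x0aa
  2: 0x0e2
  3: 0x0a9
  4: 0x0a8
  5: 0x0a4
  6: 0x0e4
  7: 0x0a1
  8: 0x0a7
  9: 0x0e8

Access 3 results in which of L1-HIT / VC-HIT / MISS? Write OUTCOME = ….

OUTCOME = VC-HIT

0: 0xed (blk 14, set 0) → MISS  vc=[]
1: 0xaa (blk 10, set 0) → MISS  vc=[14]
2: 0xe2 (blk 14, set 0) → VC-HIT  vc=[10]
3: 0xa9 (blk 10, set 0) → VC-HIT  vc=[14]
4: 0xa8 (blk 10, set 0) → L1-HIT  vc=[14]
5: 0xa4 (blk 10, set 0) → L1-HIT  vc=[14]
6: 0xe4 (blk 14, set 0) → VC-HIT  vc=[10]
7: 0xa1 (blk 10, set 0) → VC-HIT  vc=[14]
8: 0xa7 (blk 10, set 0) → L1-HIT  vc=[14]
9: 0xe8 (blk 14, set 0) → VC-HIT  vc=[10]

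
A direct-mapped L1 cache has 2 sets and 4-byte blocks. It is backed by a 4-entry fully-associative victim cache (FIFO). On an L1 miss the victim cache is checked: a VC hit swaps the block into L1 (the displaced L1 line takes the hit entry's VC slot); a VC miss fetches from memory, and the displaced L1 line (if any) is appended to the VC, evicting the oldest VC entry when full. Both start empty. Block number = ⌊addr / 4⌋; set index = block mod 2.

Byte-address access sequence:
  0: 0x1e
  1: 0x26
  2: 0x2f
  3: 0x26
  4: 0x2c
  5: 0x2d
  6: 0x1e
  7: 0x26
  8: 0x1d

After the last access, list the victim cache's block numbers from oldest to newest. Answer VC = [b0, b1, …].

0: 0x1e (blk 7, set 1) → MISS  vc=[]
1: 0x26 (blk 9, set 1) → MISS  vc=[7]
2: 0x2f (blk 11, set 1) → MISS  vc=[7, 9]
3: 0x26 (blk 9, set 1) → VC-HIT  vc=[7, 11]
4: 0x2c (blk 11, set 1) → VC-HIT  vc=[7, 9]
5: 0x2d (blk 11, set 1) → L1-HIT  vc=[7, 9]
6: 0x1e (blk 7, set 1) → VC-HIT  vc=[11, 9]
7: 0x26 (blk 9, set 1) → VC-HIT  vc=[11, 7]
8: 0x1d (blk 7, set 1) → VC-HIT  vc=[11, 9]

VC = [11, 9]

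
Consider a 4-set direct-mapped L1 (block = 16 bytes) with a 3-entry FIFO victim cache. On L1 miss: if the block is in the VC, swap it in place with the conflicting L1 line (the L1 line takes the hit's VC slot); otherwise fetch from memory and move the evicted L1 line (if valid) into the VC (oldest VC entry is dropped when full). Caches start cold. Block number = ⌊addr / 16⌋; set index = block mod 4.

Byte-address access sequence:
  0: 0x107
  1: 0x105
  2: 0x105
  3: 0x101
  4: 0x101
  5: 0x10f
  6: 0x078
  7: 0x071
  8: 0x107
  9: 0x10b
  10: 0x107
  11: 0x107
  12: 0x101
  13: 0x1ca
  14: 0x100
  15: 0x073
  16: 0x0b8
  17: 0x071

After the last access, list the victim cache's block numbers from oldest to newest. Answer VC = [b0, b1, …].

VC = [28, 11]

0: 0x107 (blk 16, set 0) → MISS  vc=[]
1: 0x105 (blk 16, set 0) → L1-HIT  vc=[]
2: 0x105 (blk 16, set 0) → L1-HIT  vc=[]
3: 0x101 (blk 16, set 0) → L1-HIT  vc=[]
4: 0x101 (blk 16, set 0) → L1-HIT  vc=[]
5: 0x10f (blk 16, set 0) → L1-HIT  vc=[]
6: 0x78 (blk 7, set 3) → MISS  vc=[]
7: 0x71 (blk 7, set 3) → L1-HIT  vc=[]
8: 0x107 (blk 16, set 0) → L1-HIT  vc=[]
9: 0x10b (blk 16, set 0) → L1-HIT  vc=[]
10: 0x107 (blk 16, set 0) → L1-HIT  vc=[]
11: 0x107 (blk 16, set 0) → L1-HIT  vc=[]
12: 0x101 (blk 16, set 0) → L1-HIT  vc=[]
13: 0x1ca (blk 28, set 0) → MISS  vc=[16]
14: 0x100 (blk 16, set 0) → VC-HIT  vc=[28]
15: 0x73 (blk 7, set 3) → L1-HIT  vc=[28]
16: 0xb8 (blk 11, set 3) → MISS  vc=[28, 7]
17: 0x71 (blk 7, set 3) → VC-HIT  vc=[28, 11]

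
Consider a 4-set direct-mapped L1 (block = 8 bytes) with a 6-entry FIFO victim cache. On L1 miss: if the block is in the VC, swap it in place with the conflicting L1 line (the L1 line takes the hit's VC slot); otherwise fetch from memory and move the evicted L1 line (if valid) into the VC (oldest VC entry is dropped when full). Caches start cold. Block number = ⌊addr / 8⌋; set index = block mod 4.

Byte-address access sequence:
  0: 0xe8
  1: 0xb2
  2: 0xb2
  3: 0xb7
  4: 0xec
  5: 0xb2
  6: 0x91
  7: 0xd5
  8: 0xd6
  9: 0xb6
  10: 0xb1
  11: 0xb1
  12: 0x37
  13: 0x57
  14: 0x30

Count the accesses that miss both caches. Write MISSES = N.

  [0] addr=0xe8 blk=29 s=1: MISS | VC []
  [1] addr=0xb2 blk=22 s=2: MISS | VC []
  [2] addr=0xb2 blk=22 s=2: L1-HIT | VC []
  [3] addr=0xb7 blk=22 s=2: L1-HIT | VC []
  [4] addr=0xec blk=29 s=1: L1-HIT | VC []
  [5] addr=0xb2 blk=22 s=2: L1-HIT | VC []
  [6] addr=0x91 blk=18 s=2: MISS | VC [22]
  [7] addr=0xd5 blk=26 s=2: MISS | VC [22, 18]
  [8] addr=0xd6 blk=26 s=2: L1-HIT | VC [22, 18]
  [9] addr=0xb6 blk=22 s=2: VC-HIT | VC [26, 18]
  [10] addr=0xb1 blk=22 s=2: L1-HIT | VC [26, 18]
  [11] addr=0xb1 blk=22 s=2: L1-HIT | VC [26, 18]
  [12] addr=0x37 blk=6 s=2: MISS | VC [26, 18, 22]
  [13] addr=0x57 blk=10 s=2: MISS | VC [26, 18, 22, 6]
  [14] addr=0x30 blk=6 s=2: VC-HIT | VC [26, 18, 22, 10]

MISSES = 6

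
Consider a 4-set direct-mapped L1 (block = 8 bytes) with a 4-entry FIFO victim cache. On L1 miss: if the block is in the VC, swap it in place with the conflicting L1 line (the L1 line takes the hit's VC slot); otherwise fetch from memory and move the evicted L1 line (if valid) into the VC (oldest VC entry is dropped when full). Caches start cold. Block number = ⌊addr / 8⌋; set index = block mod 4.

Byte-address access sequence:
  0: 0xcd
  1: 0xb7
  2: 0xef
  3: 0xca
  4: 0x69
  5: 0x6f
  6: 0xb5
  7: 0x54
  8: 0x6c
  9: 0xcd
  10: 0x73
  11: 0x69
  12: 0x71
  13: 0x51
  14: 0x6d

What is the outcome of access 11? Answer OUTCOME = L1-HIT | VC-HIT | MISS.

  [0] addr=0xcd blk=25 s=1: MISS | VC []
  [1] addr=0xb7 blk=22 s=2: MISS | VC []
  [2] addr=0xef blk=29 s=1: MISS | VC [25]
  [3] addr=0xca blk=25 s=1: VC-HIT | VC [29]
  [4] addr=0x69 blk=13 s=1: MISS | VC [29, 25]
  [5] addr=0x6f blk=13 s=1: L1-HIT | VC [29, 25]
  [6] addr=0xb5 blk=22 s=2: L1-HIT | VC [29, 25]
  [7] addr=0x54 blk=10 s=2: MISS | VC [29, 25, 22]
  [8] addr=0x6c blk=13 s=1: L1-HIT | VC [29, 25, 22]
  [9] addr=0xcd blk=25 s=1: VC-HIT | VC [29, 13, 22]
  [10] addr=0x73 blk=14 s=2: MISS | VC [29, 13, 22, 10]
  [11] addr=0x69 blk=13 s=1: VC-HIT | VC [29, 25, 22, 10]
  [12] addr=0x71 blk=14 s=2: L1-HIT | VC [29, 25, 22, 10]
  [13] addr=0x51 blk=10 s=2: VC-HIT | VC [29, 25, 22, 14]
  [14] addr=0x6d blk=13 s=1: L1-HIT | VC [29, 25, 22, 14]

OUTCOME = VC-HIT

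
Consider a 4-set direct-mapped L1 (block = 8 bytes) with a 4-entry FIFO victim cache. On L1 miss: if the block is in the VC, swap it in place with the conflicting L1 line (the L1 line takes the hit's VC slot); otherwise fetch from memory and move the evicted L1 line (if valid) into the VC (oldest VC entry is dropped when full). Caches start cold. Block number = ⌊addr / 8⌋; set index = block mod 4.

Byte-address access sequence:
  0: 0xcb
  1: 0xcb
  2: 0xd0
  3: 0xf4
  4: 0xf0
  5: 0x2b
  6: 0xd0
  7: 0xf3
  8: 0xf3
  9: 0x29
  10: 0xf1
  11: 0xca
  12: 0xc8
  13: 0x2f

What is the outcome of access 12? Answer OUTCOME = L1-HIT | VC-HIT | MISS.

#0 0xcb→b25/s1 MISS; vc=[]
#1 0xcb→b25/s1 L1-HIT; vc=[]
#2 0xd0→b26/s2 MISS; vc=[]
#3 0xf4→b30/s2 MISS; vc=[26]
#4 0xf0→b30/s2 L1-HIT; vc=[26]
#5 0x2b→b5/s1 MISS; vc=[26,25]
#6 0xd0→b26/s2 VC-HIT; vc=[30,25]
#7 0xf3→b30/s2 VC-HIT; vc=[26,25]
#8 0xf3→b30/s2 L1-HIT; vc=[26,25]
#9 0x29→b5/s1 L1-HIT; vc=[26,25]
#10 0xf1→b30/s2 L1-HIT; vc=[26,25]
#11 0xca→b25/s1 VC-HIT; vc=[26,5]
#12 0xc8→b25/s1 L1-HIT; vc=[26,5]
#13 0x2f→b5/s1 VC-HIT; vc=[26,25]

OUTCOME = L1-HIT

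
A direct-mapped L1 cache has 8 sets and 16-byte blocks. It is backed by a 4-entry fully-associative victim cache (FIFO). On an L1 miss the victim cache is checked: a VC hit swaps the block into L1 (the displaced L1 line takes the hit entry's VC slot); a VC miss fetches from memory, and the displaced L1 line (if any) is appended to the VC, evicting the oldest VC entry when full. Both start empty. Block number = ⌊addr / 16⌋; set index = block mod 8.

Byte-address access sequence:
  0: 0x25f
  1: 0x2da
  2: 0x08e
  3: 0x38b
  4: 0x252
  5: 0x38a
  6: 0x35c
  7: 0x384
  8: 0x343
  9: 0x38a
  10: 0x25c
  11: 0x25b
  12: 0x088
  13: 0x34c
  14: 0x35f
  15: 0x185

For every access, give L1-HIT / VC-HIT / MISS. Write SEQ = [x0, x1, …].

#0 0x25f→b37/s5 MISS; vc=[]
#1 0x2da→b45/s5 MISS; vc=[37]
#2 0x8e→b8/s0 MISS; vc=[37]
#3 0x38b→b56/s0 MISS; vc=[37,8]
#4 0x252→b37/s5 VC-HIT; vc=[45,8]
#5 0x38a→b56/s0 L1-HIT; vc=[45,8]
#6 0x35c→b53/s5 MISS; vc=[45,8,37]
#7 0x384→b56/s0 L1-HIT; vc=[45,8,37]
#8 0x343→b52/s4 MISS; vc=[45,8,37]
#9 0x38a→b56/s0 L1-HIT; vc=[45,8,37]
#10 0x25c→b37/s5 VC-HIT; vc=[45,8,53]
#11 0x25b→b37/s5 L1-HIT; vc=[45,8,53]
#12 0x88→b8/s0 VC-HIT; vc=[45,56,53]
#13 0x34c→b52/s4 L1-HIT; vc=[45,56,53]
#14 0x35f→b53/s5 VC-HIT; vc=[45,56,37]
#15 0x185→b24/s0 MISS; vc=[45,56,37,8]

SEQ = [MISS, MISS, MISS, MISS, VC-HIT, L1-HIT, MISS, L1-HIT, MISS, L1-HIT, VC-HIT, L1-HIT, VC-HIT, L1-HIT, VC-HIT, MISS]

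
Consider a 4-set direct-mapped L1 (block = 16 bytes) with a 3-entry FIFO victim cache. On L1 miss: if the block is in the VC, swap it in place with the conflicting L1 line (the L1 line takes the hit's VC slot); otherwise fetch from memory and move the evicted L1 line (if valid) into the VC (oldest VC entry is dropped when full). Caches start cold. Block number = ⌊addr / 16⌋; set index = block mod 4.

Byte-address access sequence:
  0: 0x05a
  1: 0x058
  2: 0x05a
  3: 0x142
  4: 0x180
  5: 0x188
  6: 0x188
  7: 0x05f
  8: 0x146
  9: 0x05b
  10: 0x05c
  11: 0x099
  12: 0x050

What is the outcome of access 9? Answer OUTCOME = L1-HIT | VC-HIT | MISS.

OUTCOME = L1-HIT

  [0] addr=0x5a blk=5 s=1: MISS | VC []
  [1] addr=0x58 blk=5 s=1: L1-HIT | VC []
  [2] addr=0x5a blk=5 s=1: L1-HIT | VC []
  [3] addr=0x142 blk=20 s=0: MISS | VC []
  [4] addr=0x180 blk=24 s=0: MISS | VC [20]
  [5] addr=0x188 blk=24 s=0: L1-HIT | VC [20]
  [6] addr=0x188 blk=24 s=0: L1-HIT | VC [20]
  [7] addr=0x5f blk=5 s=1: L1-HIT | VC [20]
  [8] addr=0x146 blk=20 s=0: VC-HIT | VC [24]
  [9] addr=0x5b blk=5 s=1: L1-HIT | VC [24]
  [10] addr=0x5c blk=5 s=1: L1-HIT | VC [24]
  [11] addr=0x99 blk=9 s=1: MISS | VC [24, 5]
  [12] addr=0x50 blk=5 s=1: VC-HIT | VC [24, 9]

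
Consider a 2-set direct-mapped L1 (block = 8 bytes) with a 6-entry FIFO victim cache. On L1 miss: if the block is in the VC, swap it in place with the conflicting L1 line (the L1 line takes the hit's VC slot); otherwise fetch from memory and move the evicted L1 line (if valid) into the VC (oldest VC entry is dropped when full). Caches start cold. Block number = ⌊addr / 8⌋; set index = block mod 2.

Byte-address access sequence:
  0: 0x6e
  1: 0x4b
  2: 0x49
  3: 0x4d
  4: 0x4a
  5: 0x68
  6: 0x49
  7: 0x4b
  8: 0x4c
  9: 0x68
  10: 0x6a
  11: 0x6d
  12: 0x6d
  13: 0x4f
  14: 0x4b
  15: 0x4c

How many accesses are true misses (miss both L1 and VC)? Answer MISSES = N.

MISSES = 2

  [0] addr=0x6e blk=13 s=1: MISS | VC []
  [1] addr=0x4b blk=9 s=1: MISS | VC [13]
  [2] addr=0x49 blk=9 s=1: L1-HIT | VC [13]
  [3] addr=0x4d blk=9 s=1: L1-HIT | VC [13]
  [4] addr=0x4a blk=9 s=1: L1-HIT | VC [13]
  [5] addr=0x68 blk=13 s=1: VC-HIT | VC [9]
  [6] addr=0x49 blk=9 s=1: VC-HIT | VC [13]
  [7] addr=0x4b blk=9 s=1: L1-HIT | VC [13]
  [8] addr=0x4c blk=9 s=1: L1-HIT | VC [13]
  [9] addr=0x68 blk=13 s=1: VC-HIT | VC [9]
  [10] addr=0x6a blk=13 s=1: L1-HIT | VC [9]
  [11] addr=0x6d blk=13 s=1: L1-HIT | VC [9]
  [12] addr=0x6d blk=13 s=1: L1-HIT | VC [9]
  [13] addr=0x4f blk=9 s=1: VC-HIT | VC [13]
  [14] addr=0x4b blk=9 s=1: L1-HIT | VC [13]
  [15] addr=0x4c blk=9 s=1: L1-HIT | VC [13]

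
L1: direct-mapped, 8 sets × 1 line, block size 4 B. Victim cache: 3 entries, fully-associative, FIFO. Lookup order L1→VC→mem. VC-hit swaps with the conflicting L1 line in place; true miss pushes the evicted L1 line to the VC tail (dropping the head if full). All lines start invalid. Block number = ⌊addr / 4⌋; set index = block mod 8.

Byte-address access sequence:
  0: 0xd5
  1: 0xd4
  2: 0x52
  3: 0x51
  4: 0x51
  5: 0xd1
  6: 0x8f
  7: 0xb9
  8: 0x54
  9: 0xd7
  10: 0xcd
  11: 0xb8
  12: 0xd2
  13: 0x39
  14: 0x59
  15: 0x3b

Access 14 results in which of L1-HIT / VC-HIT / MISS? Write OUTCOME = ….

OUTCOME = MISS

0: 0xd5 (blk 53, set 5) → MISS  vc=[]
1: 0xd4 (blk 53, set 5) → L1-HIT  vc=[]
2: 0x52 (blk 20, set 4) → MISS  vc=[]
3: 0x51 (blk 20, set 4) → L1-HIT  vc=[]
4: 0x51 (blk 20, set 4) → L1-HIT  vc=[]
5: 0xd1 (blk 52, set 4) → MISS  vc=[20]
6: 0x8f (blk 35, set 3) → MISS  vc=[20]
7: 0xb9 (blk 46, set 6) → MISS  vc=[20]
8: 0x54 (blk 21, set 5) → MISS  vc=[20, 53]
9: 0xd7 (blk 53, set 5) → VC-HIT  vc=[20, 21]
10: 0xcd (blk 51, set 3) → MISS  vc=[20, 21, 35]
11: 0xb8 (blk 46, set 6) → L1-HIT  vc=[20, 21, 35]
12: 0xd2 (blk 52, set 4) → L1-HIT  vc=[20, 21, 35]
13: 0x39 (blk 14, set 6) → MISS  vc=[21, 35, 46]
14: 0x59 (blk 22, set 6) → MISS  vc=[35, 46, 14]
15: 0x3b (blk 14, set 6) → VC-HIT  vc=[35, 46, 22]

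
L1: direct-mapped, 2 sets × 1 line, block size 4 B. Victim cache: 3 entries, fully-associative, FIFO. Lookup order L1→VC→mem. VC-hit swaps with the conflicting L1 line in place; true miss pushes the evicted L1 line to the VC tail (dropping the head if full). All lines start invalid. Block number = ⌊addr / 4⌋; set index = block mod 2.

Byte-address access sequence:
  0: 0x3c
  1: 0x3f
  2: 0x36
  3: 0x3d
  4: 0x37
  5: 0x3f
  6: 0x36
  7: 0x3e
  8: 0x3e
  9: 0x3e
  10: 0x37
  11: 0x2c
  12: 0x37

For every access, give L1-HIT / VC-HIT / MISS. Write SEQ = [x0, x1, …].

  [0] addr=0x3c blk=15 s=1: MISS | VC []
  [1] addr=0x3f blk=15 s=1: L1-HIT | VC []
  [2] addr=0x36 blk=13 s=1: MISS | VC [15]
  [3] addr=0x3d blk=15 s=1: VC-HIT | VC [13]
  [4] addr=0x37 blk=13 s=1: VC-HIT | VC [15]
  [5] addr=0x3f blk=15 s=1: VC-HIT | VC [13]
  [6] addr=0x36 blk=13 s=1: VC-HIT | VC [15]
  [7] addr=0x3e blk=15 s=1: VC-HIT | VC [13]
  [8] addr=0x3e blk=15 s=1: L1-HIT | VC [13]
  [9] addr=0x3e blk=15 s=1: L1-HIT | VC [13]
  [10] addr=0x37 blk=13 s=1: VC-HIT | VC [15]
  [11] addr=0x2c blk=11 s=1: MISS | VC [15, 13]
  [12] addr=0x37 blk=13 s=1: VC-HIT | VC [15, 11]

SEQ = [MISS, L1-HIT, MISS, VC-HIT, VC-HIT, VC-HIT, VC-HIT, VC-HIT, L1-HIT, L1-HIT, VC-HIT, MISS, VC-HIT]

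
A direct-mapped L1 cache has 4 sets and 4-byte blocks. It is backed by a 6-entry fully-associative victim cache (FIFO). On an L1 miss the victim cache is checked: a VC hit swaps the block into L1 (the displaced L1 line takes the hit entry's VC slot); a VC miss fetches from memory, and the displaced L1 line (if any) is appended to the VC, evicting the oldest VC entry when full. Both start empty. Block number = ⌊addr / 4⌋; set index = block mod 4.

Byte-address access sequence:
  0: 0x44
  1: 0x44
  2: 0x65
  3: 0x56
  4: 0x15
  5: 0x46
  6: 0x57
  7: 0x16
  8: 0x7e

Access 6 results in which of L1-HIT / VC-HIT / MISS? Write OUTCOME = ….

0: 0x44 (blk 17, set 1) → MISS  vc=[]
1: 0x44 (blk 17, set 1) → L1-HIT  vc=[]
2: 0x65 (blk 25, set 1) → MISS  vc=[17]
3: 0x56 (blk 21, set 1) → MISS  vc=[17, 25]
4: 0x15 (blk 5, set 1) → MISS  vc=[17, 25, 21]
5: 0x46 (blk 17, set 1) → VC-HIT  vc=[5, 25, 21]
6: 0x57 (blk 21, set 1) → VC-HIT  vc=[5, 25, 17]
7: 0x16 (blk 5, set 1) → VC-HIT  vc=[21, 25, 17]
8: 0x7e (blk 31, set 3) → MISS  vc=[21, 25, 17]

OUTCOME = VC-HIT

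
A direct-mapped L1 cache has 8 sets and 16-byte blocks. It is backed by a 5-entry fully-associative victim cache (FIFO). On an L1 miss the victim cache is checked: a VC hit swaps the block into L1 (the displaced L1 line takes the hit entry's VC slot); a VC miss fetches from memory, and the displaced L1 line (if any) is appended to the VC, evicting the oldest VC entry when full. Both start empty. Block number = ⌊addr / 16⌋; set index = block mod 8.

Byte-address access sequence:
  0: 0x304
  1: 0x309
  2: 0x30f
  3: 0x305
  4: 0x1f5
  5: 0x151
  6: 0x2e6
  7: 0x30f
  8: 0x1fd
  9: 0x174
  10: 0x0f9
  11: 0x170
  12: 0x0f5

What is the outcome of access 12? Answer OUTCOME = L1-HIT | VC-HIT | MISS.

#0 0x304→b48/s0 MISS; vc=[]
#1 0x309→b48/s0 L1-HIT; vc=[]
#2 0x30f→b48/s0 L1-HIT; vc=[]
#3 0x305→b48/s0 L1-HIT; vc=[]
#4 0x1f5→b31/s7 MISS; vc=[]
#5 0x151→b21/s5 MISS; vc=[]
#6 0x2e6→b46/s6 MISS; vc=[]
#7 0x30f→b48/s0 L1-HIT; vc=[]
#8 0x1fd→b31/s7 L1-HIT; vc=[]
#9 0x174→b23/s7 MISS; vc=[31]
#10 0xf9→b15/s7 MISS; vc=[31,23]
#11 0x170→b23/s7 VC-HIT; vc=[31,15]
#12 0xf5→b15/s7 VC-HIT; vc=[31,23]

OUTCOME = VC-HIT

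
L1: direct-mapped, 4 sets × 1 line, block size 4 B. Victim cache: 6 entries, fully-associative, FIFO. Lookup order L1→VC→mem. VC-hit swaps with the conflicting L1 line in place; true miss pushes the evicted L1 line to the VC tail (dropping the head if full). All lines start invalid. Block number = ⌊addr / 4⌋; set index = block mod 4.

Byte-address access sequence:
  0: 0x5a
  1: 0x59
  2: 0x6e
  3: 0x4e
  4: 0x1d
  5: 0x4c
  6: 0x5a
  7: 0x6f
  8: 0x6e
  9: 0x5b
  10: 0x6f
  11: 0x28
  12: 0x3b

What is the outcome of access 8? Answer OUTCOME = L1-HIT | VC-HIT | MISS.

OUTCOME = L1-HIT

#0 0x5a→b22/s2 MISS; vc=[]
#1 0x59→b22/s2 L1-HIT; vc=[]
#2 0x6e→b27/s3 MISS; vc=[]
#3 0x4e→b19/s3 MISS; vc=[27]
#4 0x1d→b7/s3 MISS; vc=[27,19]
#5 0x4c→b19/s3 VC-HIT; vc=[27,7]
#6 0x5a→b22/s2 L1-HIT; vc=[27,7]
#7 0x6f→b27/s3 VC-HIT; vc=[19,7]
#8 0x6e→b27/s3 L1-HIT; vc=[19,7]
#9 0x5b→b22/s2 L1-HIT; vc=[19,7]
#10 0x6f→b27/s3 L1-HIT; vc=[19,7]
#11 0x28→b10/s2 MISS; vc=[19,7,22]
#12 0x3b→b14/s2 MISS; vc=[19,7,22,10]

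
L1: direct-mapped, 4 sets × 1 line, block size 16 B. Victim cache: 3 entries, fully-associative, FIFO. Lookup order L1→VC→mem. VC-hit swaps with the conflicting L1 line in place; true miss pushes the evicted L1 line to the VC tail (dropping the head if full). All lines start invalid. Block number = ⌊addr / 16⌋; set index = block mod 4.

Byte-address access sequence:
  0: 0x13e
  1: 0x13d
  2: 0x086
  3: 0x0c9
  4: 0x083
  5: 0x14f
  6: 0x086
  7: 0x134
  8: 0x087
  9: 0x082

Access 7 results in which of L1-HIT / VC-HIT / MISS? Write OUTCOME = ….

OUTCOME = L1-HIT

  [0] addr=0x13e blk=19 s=3: MISS | VC []
  [1] addr=0x13d blk=19 s=3: L1-HIT | VC []
  [2] addr=0x86 blk=8 s=0: MISS | VC []
  [3] addr=0xc9 blk=12 s=0: MISS | VC [8]
  [4] addr=0x83 blk=8 s=0: VC-HIT | VC [12]
  [5] addr=0x14f blk=20 s=0: MISS | VC [12, 8]
  [6] addr=0x86 blk=8 s=0: VC-HIT | VC [12, 20]
  [7] addr=0x134 blk=19 s=3: L1-HIT | VC [12, 20]
  [8] addr=0x87 blk=8 s=0: L1-HIT | VC [12, 20]
  [9] addr=0x82 blk=8 s=0: L1-HIT | VC [12, 20]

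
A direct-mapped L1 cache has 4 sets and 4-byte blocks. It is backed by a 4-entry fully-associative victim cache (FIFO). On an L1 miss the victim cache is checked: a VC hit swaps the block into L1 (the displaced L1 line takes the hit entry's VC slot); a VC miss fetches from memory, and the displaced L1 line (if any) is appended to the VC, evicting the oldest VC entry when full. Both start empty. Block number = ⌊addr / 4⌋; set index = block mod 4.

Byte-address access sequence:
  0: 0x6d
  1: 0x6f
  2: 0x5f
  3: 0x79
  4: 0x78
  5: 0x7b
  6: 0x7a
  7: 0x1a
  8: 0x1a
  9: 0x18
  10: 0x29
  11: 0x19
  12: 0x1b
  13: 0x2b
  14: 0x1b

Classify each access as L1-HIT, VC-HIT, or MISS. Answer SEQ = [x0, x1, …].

SEQ = [MISS, L1-HIT, MISS, MISS, L1-HIT, L1-HIT, L1-HIT, MISS, L1-HIT, L1-HIT, MISS, VC-HIT, L1-HIT, VC-HIT, VC-HIT]

0: 0x6d (blk 27, set 3) → MISS  vc=[]
1: 0x6f (blk 27, set 3) → L1-HIT  vc=[]
2: 0x5f (blk 23, set 3) → MISS  vc=[27]
3: 0x79 (blk 30, set 2) → MISS  vc=[27]
4: 0x78 (blk 30, set 2) → L1-HIT  vc=[27]
5: 0x7b (blk 30, set 2) → L1-HIT  vc=[27]
6: 0x7a (blk 30, set 2) → L1-HIT  vc=[27]
7: 0x1a (blk 6, set 2) → MISS  vc=[27, 30]
8: 0x1a (blk 6, set 2) → L1-HIT  vc=[27, 30]
9: 0x18 (blk 6, set 2) → L1-HIT  vc=[27, 30]
10: 0x29 (blk 10, set 2) → MISS  vc=[27, 30, 6]
11: 0x19 (blk 6, set 2) → VC-HIT  vc=[27, 30, 10]
12: 0x1b (blk 6, set 2) → L1-HIT  vc=[27, 30, 10]
13: 0x2b (blk 10, set 2) → VC-HIT  vc=[27, 30, 6]
14: 0x1b (blk 6, set 2) → VC-HIT  vc=[27, 30, 10]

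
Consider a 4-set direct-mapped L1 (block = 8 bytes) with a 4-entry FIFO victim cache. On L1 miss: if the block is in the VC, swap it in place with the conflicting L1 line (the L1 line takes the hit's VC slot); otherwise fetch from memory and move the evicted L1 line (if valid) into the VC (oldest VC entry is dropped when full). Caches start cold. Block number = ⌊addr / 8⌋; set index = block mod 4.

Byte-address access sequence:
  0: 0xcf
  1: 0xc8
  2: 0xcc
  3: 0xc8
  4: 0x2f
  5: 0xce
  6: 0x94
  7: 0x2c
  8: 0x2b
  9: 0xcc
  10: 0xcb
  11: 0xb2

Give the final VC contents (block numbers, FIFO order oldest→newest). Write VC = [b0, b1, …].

  [0] addr=0xcf blk=25 s=1: MISS | VC []
  [1] addr=0xc8 blk=25 s=1: L1-HIT | VC []
  [2] addr=0xcc blk=25 s=1: L1-HIT | VC []
  [3] addr=0xc8 blk=25 s=1: L1-HIT | VC []
  [4] addr=0x2f blk=5 s=1: MISS | VC [25]
  [5] addr=0xce blk=25 s=1: VC-HIT | VC [5]
  [6] addr=0x94 blk=18 s=2: MISS | VC [5]
  [7] addr=0x2c blk=5 s=1: VC-HIT | VC [25]
  [8] addr=0x2b blk=5 s=1: L1-HIT | VC [25]
  [9] addr=0xcc blk=25 s=1: VC-HIT | VC [5]
  [10] addr=0xcb blk=25 s=1: L1-HIT | VC [5]
  [11] addr=0xb2 blk=22 s=2: MISS | VC [5, 18]

VC = [5, 18]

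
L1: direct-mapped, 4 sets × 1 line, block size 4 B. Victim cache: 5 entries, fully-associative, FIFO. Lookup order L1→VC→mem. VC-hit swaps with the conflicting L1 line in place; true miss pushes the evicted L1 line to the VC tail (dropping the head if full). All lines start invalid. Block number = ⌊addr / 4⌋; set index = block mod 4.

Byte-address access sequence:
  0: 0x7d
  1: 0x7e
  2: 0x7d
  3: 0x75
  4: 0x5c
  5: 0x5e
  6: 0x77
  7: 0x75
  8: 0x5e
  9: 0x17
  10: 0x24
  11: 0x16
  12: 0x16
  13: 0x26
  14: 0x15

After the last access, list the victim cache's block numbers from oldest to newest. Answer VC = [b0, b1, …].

  [0] addr=0x7d blk=31 s=3: MISS | VC []
  [1] addr=0x7e blk=31 s=3: L1-HIT | VC []
  [2] addr=0x7d blk=31 s=3: L1-HIT | VC []
  [3] addr=0x75 blk=29 s=1: MISS | VC []
  [4] addr=0x5c blk=23 s=3: MISS | VC [31]
  [5] addr=0x5e blk=23 s=3: L1-HIT | VC [31]
  [6] addr=0x77 blk=29 s=1: L1-HIT | VC [31]
  [7] addr=0x75 blk=29 s=1: L1-HIT | VC [31]
  [8] addr=0x5e blk=23 s=3: L1-HIT | VC [31]
  [9] addr=0x17 blk=5 s=1: MISS | VC [31, 29]
  [10] addr=0x24 blk=9 s=1: MISS | VC [31, 29, 5]
  [11] addr=0x16 blk=5 s=1: VC-HIT | VC [31, 29, 9]
  [12] addr=0x16 blk=5 s=1: L1-HIT | VC [31, 29, 9]
  [13] addr=0x26 blk=9 s=1: VC-HIT | VC [31, 29, 5]
  [14] addr=0x15 blk=5 s=1: VC-HIT | VC [31, 29, 9]

VC = [31, 29, 9]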